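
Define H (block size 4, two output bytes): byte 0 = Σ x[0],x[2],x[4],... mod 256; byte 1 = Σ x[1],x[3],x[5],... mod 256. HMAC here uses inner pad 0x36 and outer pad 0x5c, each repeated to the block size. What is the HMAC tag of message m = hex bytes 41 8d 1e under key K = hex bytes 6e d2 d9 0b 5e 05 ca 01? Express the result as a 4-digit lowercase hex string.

7db3

Key hex bytes 6e d2 d9 0b 5e 05 ca 01 is 8 bytes > B = 4, so hash it first: H(key) = 6f e3, then zero-pad to 4 bytes: K' = 6f e3 00 00.
K' ⊕ ipad = 59 d5 36 36.  K' ⊕ opad = 33 bf 5c 5c.
Inner input = (K'⊕ipad) ∥ m = 59 d5 36 36 ∥ 41 8d 1e.
Inner hash: even-index sum = 238 mod 256 = 238; odd-index sum = 408 mod 256 = 152 → ee 98.
Outer input = (K'⊕opad) ∥ inner = 33 bf 5c 5c ∥ ee 98.
Outer hash (tag): even-index sum = 381 mod 256 = 125; odd-index sum = 435 mod 256 = 179 → 7d b3.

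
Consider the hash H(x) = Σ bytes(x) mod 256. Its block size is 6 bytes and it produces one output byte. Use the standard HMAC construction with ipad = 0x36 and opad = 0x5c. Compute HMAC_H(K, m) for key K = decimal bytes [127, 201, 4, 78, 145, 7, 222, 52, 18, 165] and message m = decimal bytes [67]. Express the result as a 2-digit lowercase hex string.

91

Key decimal bytes [127, 201, 4, 78, 145, 7, 222, 52, 18, 165] = 7f c9 04 4e 91 07 de 34 12 a5 is 10 bytes > B = 6, so hash it first: H(key) = fb, then zero-pad to 6 bytes: K' = fb 00 00 00 00 00.
K' ⊕ ipad = cd 36 36 36 36 36.  K' ⊕ opad = a7 5c 5c 5c 5c 5c.
Inner input = (K'⊕ipad) ∥ m = cd 36 36 36 36 36 ∥ 43.
Inner hash: sum = 205+54+54+54+54+54+67 = 542; mod 256 = 30 → 1e.
Outer input = (K'⊕opad) ∥ inner = a7 5c 5c 5c 5c 5c ∥ 1e.
Outer hash (tag): sum = 167+92+92+92+92+92+30 = 657; mod 256 = 145 → 91.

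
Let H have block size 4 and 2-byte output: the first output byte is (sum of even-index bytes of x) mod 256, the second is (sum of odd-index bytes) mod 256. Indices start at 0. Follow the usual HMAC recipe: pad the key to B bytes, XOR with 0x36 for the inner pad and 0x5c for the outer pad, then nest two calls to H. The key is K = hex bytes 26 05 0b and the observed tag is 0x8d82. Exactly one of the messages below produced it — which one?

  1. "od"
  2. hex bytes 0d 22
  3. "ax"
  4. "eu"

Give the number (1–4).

Key hex bytes 26 05 0b is 3 bytes ≤ B = 4; zero-pad to 4 bytes: K' = 26 05 0b 00.
K' ⊕ ipad = 10 33 3d 36; K' ⊕ opad = 7a 59 57 5c.
m1: inner = H(10 33 3d 36 6f 64) = bc cd; tag = H(7a 59 57 5c bc cd) = 8d82 ← matches
m2: inner = H(10 33 3d 36 0d 22) = 5a 8b; tag = H(7a 59 57 5c 5a 8b) = 2b40
m3: inner = H(10 33 3d 36 61 78) = ae e1; tag = H(7a 59 57 5c ae e1) = 7f96
m4: inner = H(10 33 3d 36 65 75) = b2 de; tag = H(7a 59 57 5c b2 de) = 8393

1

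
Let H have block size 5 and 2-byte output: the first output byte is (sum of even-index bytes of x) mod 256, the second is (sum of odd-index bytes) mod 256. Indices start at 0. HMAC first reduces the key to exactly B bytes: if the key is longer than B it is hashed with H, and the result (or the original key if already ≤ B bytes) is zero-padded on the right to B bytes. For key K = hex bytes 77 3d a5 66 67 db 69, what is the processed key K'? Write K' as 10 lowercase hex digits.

|K| = 7 > B = 5, so first hash the key.
H(K): even-index sum = 492 mod 256 = 236; odd-index sum = 382 mod 256 = 126 → ec 7e.
Zero-pad H(K) = ec 7e to 5 bytes: K' = ec 7e 00 00 00.

ec7e000000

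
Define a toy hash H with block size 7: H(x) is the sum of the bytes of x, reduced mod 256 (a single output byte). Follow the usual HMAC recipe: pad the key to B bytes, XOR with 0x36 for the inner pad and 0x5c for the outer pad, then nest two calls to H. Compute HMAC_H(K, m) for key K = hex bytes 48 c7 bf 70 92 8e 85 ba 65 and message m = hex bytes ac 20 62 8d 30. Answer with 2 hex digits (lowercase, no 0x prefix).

e9

Key hex bytes 48 c7 bf 70 92 8e 85 ba 65 is 9 bytes > B = 7, so hash it first: H(key) = 02, then zero-pad to 7 bytes: K' = 02 00 00 00 00 00 00.
K' ⊕ ipad = 34 36 36 36 36 36 36.  K' ⊕ opad = 5e 5c 5c 5c 5c 5c 5c.
Inner input = (K'⊕ipad) ∥ m = 34 36 36 36 36 36 36 ∥ ac 20 62 8d 30.
Inner hash: sum = 52+54+54+54+54+54+54+172+32+98+141+48 = 867; mod 256 = 99 → 63.
Outer input = (K'⊕opad) ∥ inner = 5e 5c 5c 5c 5c 5c 5c ∥ 63.
Outer hash (tag): sum = 94+92+92+92+92+92+92+99 = 745; mod 256 = 233 → e9.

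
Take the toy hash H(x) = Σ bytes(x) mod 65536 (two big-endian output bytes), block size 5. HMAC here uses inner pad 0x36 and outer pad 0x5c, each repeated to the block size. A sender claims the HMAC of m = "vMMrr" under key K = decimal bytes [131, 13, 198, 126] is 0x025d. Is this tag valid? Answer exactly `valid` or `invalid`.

Key decimal bytes [131, 13, 198, 126] = 83 0d c6 7e is 4 bytes ≤ B = 5; zero-pad to 5 bytes: K' = 83 0d c6 7e 00.
K' ⊕ ipad = b5 3b f0 48 36; K' ⊕ opad = df 51 9a 22 5c.
Inner hash: sum = 181+59+240+72+54+118+77+77+114+114 = 1106 → 04 52.
Outer hash (recomputed tag): sum = 223+81+154+34+92+4+82 = 670 → 02 9e.
Recomputed tag = 029e; claimed = 025d → mismatch.

invalid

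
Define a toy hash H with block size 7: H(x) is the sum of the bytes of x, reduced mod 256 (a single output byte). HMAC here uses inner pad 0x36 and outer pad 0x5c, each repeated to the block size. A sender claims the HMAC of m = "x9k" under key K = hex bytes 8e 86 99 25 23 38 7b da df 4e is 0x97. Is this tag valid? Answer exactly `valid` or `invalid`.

invalid

Key hex bytes 8e 86 99 25 23 38 7b da df 4e is 10 bytes > B = 7, so hash it first: H(key) = af, then zero-pad to 7 bytes: K' = af 00 00 00 00 00 00.
K' ⊕ ipad = 99 36 36 36 36 36 36; K' ⊕ opad = f3 5c 5c 5c 5c 5c 5c.
Inner hash: sum = 153+54+54+54+54+54+54+120+57+107 = 761; mod 256 = 249 → f9.
Outer hash (recomputed tag): sum = 243+92+92+92+92+92+92+249 = 1044; mod 256 = 20 → 14.
Recomputed tag = 14; claimed = 97 → mismatch.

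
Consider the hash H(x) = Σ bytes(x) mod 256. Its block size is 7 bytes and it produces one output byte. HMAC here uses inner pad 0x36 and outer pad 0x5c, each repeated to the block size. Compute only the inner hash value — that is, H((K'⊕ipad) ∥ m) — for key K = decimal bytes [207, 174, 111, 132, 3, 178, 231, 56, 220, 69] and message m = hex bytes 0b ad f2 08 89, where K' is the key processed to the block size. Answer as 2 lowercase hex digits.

d2

Key decimal bytes [207, 174, 111, 132, 3, 178, 231, 56, 220, 69] = cf ae 6f 84 03 b2 e7 38 dc 45 is 10 bytes > B = 7, so hash it first: H(key) = 65, then zero-pad to 7 bytes: K' = 65 00 00 00 00 00 00.
K' ⊕ ipad = 53 36 36 36 36 36 36.
Inner input = 53 36 36 36 36 36 36 ∥ 0b ad f2 08 89.
Inner hash: sum = 83+54+54+54+54+54+54+11+173+242+8+137 = 978; mod 256 = 210 → d2.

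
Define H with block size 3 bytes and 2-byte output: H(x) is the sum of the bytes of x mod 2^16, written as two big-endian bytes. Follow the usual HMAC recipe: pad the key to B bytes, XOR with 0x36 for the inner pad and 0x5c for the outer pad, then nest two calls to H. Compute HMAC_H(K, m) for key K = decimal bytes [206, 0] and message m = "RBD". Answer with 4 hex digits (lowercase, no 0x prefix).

Key decimal bytes [206, 0] = ce 00 is 2 bytes ≤ B = 3; zero-pad to 3 bytes: K' = ce 00 00.
K' ⊕ ipad = f8 36 36.  K' ⊕ opad = 92 5c 5c.
Inner input = (K'⊕ipad) ∥ m = f8 36 36 ∥ 52 42 44.
Inner hash: sum = 248+54+54+82+66+68 = 572 → 02 3c.
Outer input = (K'⊕opad) ∥ inner = 92 5c 5c ∥ 02 3c.
Outer hash (tag): sum = 146+92+92+2+60 = 392 → 01 88.

0188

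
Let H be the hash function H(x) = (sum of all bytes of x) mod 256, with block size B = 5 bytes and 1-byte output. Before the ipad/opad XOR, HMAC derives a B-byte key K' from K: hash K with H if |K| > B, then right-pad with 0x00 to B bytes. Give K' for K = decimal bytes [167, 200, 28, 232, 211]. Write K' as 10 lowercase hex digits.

Key decimal bytes [167, 200, 28, 232, 211] = a7 c8 1c e8 d3 is exactly B = 5 bytes: K' = a7 c8 1c e8 d3.

a7c81ce8d3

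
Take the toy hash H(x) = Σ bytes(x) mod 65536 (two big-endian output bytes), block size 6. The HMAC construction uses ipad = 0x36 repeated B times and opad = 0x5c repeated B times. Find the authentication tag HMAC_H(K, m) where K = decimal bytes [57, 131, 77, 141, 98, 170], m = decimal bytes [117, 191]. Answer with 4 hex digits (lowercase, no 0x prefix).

Key decimal bytes [57, 131, 77, 141, 98, 170] = 39 83 4d 8d 62 aa is exactly B = 6 bytes: K' = 39 83 4d 8d 62 aa.
K' ⊕ ipad = 0f b5 7b bb 54 9c.  K' ⊕ opad = 65 df 11 d1 3e f6.
Inner input = (K'⊕ipad) ∥ m = 0f b5 7b bb 54 9c ∥ 75 bf.
Inner hash: sum = 15+181+123+187+84+156+117+191 = 1054 → 04 1e.
Outer input = (K'⊕opad) ∥ inner = 65 df 11 d1 3e f6 ∥ 04 1e.
Outer hash (tag): sum = 101+223+17+209+62+246+4+30 = 892 → 03 7c.

037c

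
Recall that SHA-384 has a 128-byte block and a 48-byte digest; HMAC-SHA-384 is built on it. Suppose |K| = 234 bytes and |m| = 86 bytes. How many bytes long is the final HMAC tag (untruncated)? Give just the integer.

The tag is one SHA-384 digest: 48 bytes.

48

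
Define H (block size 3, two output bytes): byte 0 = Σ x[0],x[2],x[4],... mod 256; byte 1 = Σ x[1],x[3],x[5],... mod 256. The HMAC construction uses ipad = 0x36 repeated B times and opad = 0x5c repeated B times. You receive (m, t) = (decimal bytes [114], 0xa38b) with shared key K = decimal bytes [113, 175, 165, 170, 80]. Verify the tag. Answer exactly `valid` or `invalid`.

invalid

Key decimal bytes [113, 175, 165, 170, 80] = 71 af a5 aa 50 is 5 bytes > B = 3, so hash it first: H(key) = 66 59, then zero-pad to 3 bytes: K' = 66 59 00.
K' ⊕ ipad = 50 6f 36; K' ⊕ opad = 3a 05 5c.
Inner hash: even-index sum = 134 mod 256 = 134; odd-index sum = 225 mod 256 = 225 → 86 e1.
Outer hash (recomputed tag): even-index sum = 375 mod 256 = 119; odd-index sum = 139 mod 256 = 139 → 77 8b.
Recomputed tag = 778b; claimed = a38b → mismatch.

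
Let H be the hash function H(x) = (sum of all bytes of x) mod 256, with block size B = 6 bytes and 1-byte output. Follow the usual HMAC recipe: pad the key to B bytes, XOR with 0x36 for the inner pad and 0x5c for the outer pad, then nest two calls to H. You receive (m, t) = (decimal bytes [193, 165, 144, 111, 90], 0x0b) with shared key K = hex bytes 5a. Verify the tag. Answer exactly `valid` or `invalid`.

valid

Key hex bytes 5a is 1 byte ≤ B = 6; zero-pad to 6 bytes: K' = 5a 00 00 00 00 00.
K' ⊕ ipad = 6c 36 36 36 36 36; K' ⊕ opad = 06 5c 5c 5c 5c 5c.
Inner hash: sum = 108+54+54+54+54+54+193+165+144+111+90 = 1081; mod 256 = 57 → 39.
Outer hash (recomputed tag): sum = 6+92+92+92+92+92+57 = 523; mod 256 = 11 → 0b.
Recomputed tag = 0b; claimed = 0b → match.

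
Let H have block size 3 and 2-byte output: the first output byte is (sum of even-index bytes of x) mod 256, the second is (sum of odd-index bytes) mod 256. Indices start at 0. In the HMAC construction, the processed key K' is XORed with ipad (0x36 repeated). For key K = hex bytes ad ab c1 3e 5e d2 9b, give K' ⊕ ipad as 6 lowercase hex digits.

Key hex bytes ad ab c1 3e 5e d2 9b is 7 bytes > B = 3, so hash it first: H(key) = 67 bb, then zero-pad to 3 bytes: K' = 67 bb 00.
XOR each byte with 0x36: 67⊕36=51, bb⊕36=8d, 00⊕36=36.

518d36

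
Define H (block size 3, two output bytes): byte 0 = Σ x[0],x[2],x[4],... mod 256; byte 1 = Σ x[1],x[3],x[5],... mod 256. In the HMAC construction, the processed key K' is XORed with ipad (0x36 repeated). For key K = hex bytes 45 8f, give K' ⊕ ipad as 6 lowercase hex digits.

Key hex bytes 45 8f is 2 bytes ≤ B = 3; zero-pad to 3 bytes: K' = 45 8f 00.
XOR each byte with 0x36: 45⊕36=73, 8f⊕36=b9, 00⊕36=36.

73b936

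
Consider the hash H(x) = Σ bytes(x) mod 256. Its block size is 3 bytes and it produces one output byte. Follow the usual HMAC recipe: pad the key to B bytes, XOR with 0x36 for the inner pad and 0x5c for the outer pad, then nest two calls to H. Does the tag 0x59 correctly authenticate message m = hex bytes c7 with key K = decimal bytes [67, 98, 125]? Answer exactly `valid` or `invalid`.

valid

Key decimal bytes [67, 98, 125] = 43 62 7d is exactly B = 3 bytes: K' = 43 62 7d.
K' ⊕ ipad = 75 54 4b; K' ⊕ opad = 1f 3e 21.
Inner hash: sum = 117+84+75+199 = 475; mod 256 = 219 → db.
Outer hash (recomputed tag): sum = 31+62+33+219 = 345; mod 256 = 89 → 59.
Recomputed tag = 59; claimed = 59 → match.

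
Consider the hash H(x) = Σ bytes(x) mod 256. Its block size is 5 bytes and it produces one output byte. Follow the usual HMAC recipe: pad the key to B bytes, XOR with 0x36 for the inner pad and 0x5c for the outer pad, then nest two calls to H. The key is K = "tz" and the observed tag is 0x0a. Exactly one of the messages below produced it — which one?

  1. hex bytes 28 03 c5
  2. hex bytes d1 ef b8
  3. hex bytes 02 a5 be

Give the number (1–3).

2

Key "tz" = 74 7a is 2 bytes ≤ B = 5; zero-pad to 5 bytes: K' = 74 7a 00 00 00.
K' ⊕ ipad = 42 4c 36 36 36; K' ⊕ opad = 28 26 5c 5c 5c.
m1: inner = H(42 4c 36 36 36 28 03 c5) = 20; tag = H(28 26 5c 5c 5c 20) = 82
m2: inner = H(42 4c 36 36 36 d1 ef b8) = a8; tag = H(28 26 5c 5c 5c a8) = 0a ← matches
m3: inner = H(42 4c 36 36 36 02 a5 be) = 95; tag = H(28 26 5c 5c 5c 95) = f7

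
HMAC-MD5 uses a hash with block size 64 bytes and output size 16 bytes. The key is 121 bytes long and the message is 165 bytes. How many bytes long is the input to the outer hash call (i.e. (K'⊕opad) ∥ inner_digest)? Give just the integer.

80

Key is 121 > 64 bytes, so it is hashed to 16 bytes then zero-padded to 64: |K'| = 64.
Outer input = (K'⊕opad) ∥ H(inner) → 64 + 16 = 80 bytes.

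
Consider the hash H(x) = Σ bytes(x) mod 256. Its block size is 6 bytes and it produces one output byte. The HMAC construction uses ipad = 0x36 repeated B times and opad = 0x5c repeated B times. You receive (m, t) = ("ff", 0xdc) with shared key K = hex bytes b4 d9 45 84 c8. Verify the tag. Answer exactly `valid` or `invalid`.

invalid

Key hex bytes b4 d9 45 84 c8 is 5 bytes ≤ B = 6; zero-pad to 6 bytes: K' = b4 d9 45 84 c8 00.
K' ⊕ ipad = 82 ef 73 b2 fe 36; K' ⊕ opad = e8 85 19 d8 94 5c.
Inner hash: sum = 130+239+115+178+254+54+102+102 = 1174; mod 256 = 150 → 96.
Outer hash (recomputed tag): sum = 232+133+25+216+148+92+150 = 996; mod 256 = 228 → e4.
Recomputed tag = e4; claimed = dc → mismatch.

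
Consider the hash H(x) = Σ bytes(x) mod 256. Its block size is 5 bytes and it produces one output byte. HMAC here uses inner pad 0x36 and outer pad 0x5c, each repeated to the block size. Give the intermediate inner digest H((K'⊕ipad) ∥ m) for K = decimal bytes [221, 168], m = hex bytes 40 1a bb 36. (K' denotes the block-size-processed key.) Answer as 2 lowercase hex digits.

Key decimal bytes [221, 168] = dd a8 is 2 bytes ≤ B = 5; zero-pad to 5 bytes: K' = dd a8 00 00 00.
K' ⊕ ipad = eb 9e 36 36 36.
Inner input = eb 9e 36 36 36 ∥ 40 1a bb 36.
Inner hash: sum = 235+158+54+54+54+64+26+187+54 = 886; mod 256 = 118 → 76.

76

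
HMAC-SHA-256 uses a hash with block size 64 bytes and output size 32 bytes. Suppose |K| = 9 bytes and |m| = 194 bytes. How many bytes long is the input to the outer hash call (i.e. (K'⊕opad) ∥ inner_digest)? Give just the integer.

Key is 9 ≤ 64 bytes, zero-padded: |K'| = 64.
Outer input = (K'⊕opad) ∥ H(inner) → 64 + 32 = 96 bytes.

96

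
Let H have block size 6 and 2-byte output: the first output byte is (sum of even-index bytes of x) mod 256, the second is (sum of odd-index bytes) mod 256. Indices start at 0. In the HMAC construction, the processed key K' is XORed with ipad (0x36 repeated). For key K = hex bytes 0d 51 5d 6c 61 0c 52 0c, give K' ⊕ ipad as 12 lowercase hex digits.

Key hex bytes 0d 51 5d 6c 61 0c 52 0c is 8 bytes > B = 6, so hash it first: H(key) = 1d d5, then zero-pad to 6 bytes: K' = 1d d5 00 00 00 00.
XOR each byte with 0x36: 1d⊕36=2b, d5⊕36=e3, 00⊕36=36, 00⊕36=36, 00⊕36=36, 00⊕36=36.

2be336363636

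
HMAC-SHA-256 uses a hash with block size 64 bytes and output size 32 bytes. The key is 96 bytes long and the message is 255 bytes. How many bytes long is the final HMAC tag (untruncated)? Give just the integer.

32

The tag is one SHA-256 digest: 32 bytes.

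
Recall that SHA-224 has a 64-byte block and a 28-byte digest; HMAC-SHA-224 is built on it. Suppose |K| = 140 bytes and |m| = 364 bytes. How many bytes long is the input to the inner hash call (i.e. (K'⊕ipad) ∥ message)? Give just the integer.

428

Key is 140 > 64 bytes, so it is hashed to 28 bytes then zero-padded to 64: |K'| = 64.
Inner input = (K'⊕ipad) ∥ m → 64 + 364 = 428 bytes.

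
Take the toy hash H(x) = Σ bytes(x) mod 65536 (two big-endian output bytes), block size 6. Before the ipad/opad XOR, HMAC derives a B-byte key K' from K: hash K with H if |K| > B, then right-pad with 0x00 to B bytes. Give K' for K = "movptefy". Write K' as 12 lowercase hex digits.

|K| = 8 > B = 6, so first hash the key.
H(K): sum = 109+111+118+112+116+101+102+121 = 890 → 03 7a.
Zero-pad H(K) = 03 7a to 6 bytes: K' = 03 7a 00 00 00 00.

037a00000000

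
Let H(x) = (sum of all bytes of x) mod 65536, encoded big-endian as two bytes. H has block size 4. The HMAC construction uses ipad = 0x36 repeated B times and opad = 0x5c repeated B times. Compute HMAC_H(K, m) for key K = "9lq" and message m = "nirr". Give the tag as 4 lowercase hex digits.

Key "9lq" = 39 6c 71 is 3 bytes ≤ B = 4; zero-pad to 4 bytes: K' = 39 6c 71 00.
K' ⊕ ipad = 0f 5a 47 36.  K' ⊕ opad = 65 30 2d 5c.
Inner input = (K'⊕ipad) ∥ m = 0f 5a 47 36 ∥ 6e 69 72 72.
Inner hash: sum = 15+90+71+54+110+105+114+114 = 673 → 02 a1.
Outer input = (K'⊕opad) ∥ inner = 65 30 2d 5c ∥ 02 a1.
Outer hash (tag): sum = 101+48+45+92+2+161 = 449 → 01 c1.

01c1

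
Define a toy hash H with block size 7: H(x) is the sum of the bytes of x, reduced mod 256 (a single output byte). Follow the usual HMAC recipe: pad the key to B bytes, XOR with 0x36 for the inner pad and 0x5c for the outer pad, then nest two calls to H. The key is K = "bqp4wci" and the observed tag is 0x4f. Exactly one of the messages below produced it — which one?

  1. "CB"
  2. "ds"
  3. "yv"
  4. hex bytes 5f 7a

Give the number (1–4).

Key "bqp4wci" = 62 71 70 34 77 63 69 is exactly B = 7 bytes: K' = 62 71 70 34 77 63 69.
K' ⊕ ipad = 54 47 46 02 41 55 5f; K' ⊕ opad = 3e 2d 2c 68 2b 3f 35.
m1: inner = H(54 47 46 02 41 55 5f 43 42) = 5d; tag = H(3e 2d 2c 68 2b 3f 35 5d) = fb
m2: inner = H(54 47 46 02 41 55 5f 64 73) = af; tag = H(3e 2d 2c 68 2b 3f 35 af) = 4d
m3: inner = H(54 47 46 02 41 55 5f 79 76) = c7; tag = H(3e 2d 2c 68 2b 3f 35 c7) = 65
m4: inner = H(54 47 46 02 41 55 5f 5f 7a) = b1; tag = H(3e 2d 2c 68 2b 3f 35 b1) = 4f ← matches

4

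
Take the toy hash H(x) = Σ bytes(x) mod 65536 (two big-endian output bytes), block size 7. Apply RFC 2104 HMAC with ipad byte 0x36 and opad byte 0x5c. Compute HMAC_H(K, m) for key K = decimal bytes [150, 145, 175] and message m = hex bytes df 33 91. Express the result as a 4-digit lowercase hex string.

0459

Key decimal bytes [150, 145, 175] = 96 91 af is 3 bytes ≤ B = 7; zero-pad to 7 bytes: K' = 96 91 af 00 00 00 00.
K' ⊕ ipad = a0 a7 99 36 36 36 36.  K' ⊕ opad = ca cd f3 5c 5c 5c 5c.
Inner input = (K'⊕ipad) ∥ m = a0 a7 99 36 36 36 36 ∥ df 33 91.
Inner hash: sum = 160+167+153+54+54+54+54+223+51+145 = 1115 → 04 5b.
Outer input = (K'⊕opad) ∥ inner = ca cd f3 5c 5c 5c 5c ∥ 04 5b.
Outer hash (tag): sum = 202+205+243+92+92+92+92+4+91 = 1113 → 04 59.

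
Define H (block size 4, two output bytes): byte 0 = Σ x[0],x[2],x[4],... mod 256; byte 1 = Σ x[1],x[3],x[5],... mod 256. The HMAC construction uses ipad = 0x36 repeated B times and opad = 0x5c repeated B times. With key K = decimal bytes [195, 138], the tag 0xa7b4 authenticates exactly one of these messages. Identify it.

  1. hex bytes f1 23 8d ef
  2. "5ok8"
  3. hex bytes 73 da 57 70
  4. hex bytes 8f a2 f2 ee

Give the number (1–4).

4

Key decimal bytes [195, 138] = c3 8a is 2 bytes ≤ B = 4; zero-pad to 4 bytes: K' = c3 8a 00 00.
K' ⊕ ipad = f5 bc 36 36; K' ⊕ opad = 9f d6 5c 5c.
m1: inner = H(f5 bc 36 36 f1 23 8d ef) = a9 04; tag = H(9f d6 5c 5c a9 04) = a436
m2: inner = H(f5 bc 36 36 35 6f 6b 38) = cb 99; tag = H(9f d6 5c 5c cb 99) = c6cb
m3: inner = H(f5 bc 36 36 73 da 57 70) = f5 3c; tag = H(9f d6 5c 5c f5 3c) = f06e
m4: inner = H(f5 bc 36 36 8f a2 f2 ee) = ac 82; tag = H(9f d6 5c 5c ac 82) = a7b4 ← matches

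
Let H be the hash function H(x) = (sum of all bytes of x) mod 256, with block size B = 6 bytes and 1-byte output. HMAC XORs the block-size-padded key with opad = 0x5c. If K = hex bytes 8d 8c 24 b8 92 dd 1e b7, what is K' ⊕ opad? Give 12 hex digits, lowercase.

655c5c5c5c5c

Key hex bytes 8d 8c 24 b8 92 dd 1e b7 is 8 bytes > B = 6, so hash it first: H(key) = 39, then zero-pad to 6 bytes: K' = 39 00 00 00 00 00.
XOR each byte with 0x5c: 39⊕5c=65, 00⊕5c=5c, 00⊕5c=5c, 00⊕5c=5c, 00⊕5c=5c, 00⊕5c=5c.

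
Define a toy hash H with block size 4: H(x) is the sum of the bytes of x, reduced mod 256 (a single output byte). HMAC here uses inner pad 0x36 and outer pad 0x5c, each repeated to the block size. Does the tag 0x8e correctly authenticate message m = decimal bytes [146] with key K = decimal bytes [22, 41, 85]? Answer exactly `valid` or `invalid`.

valid

Key decimal bytes [22, 41, 85] = 16 29 55 is 3 bytes ≤ B = 4; zero-pad to 4 bytes: K' = 16 29 55 00.
K' ⊕ ipad = 20 1f 63 36; K' ⊕ opad = 4a 75 09 5c.
Inner hash: sum = 32+31+99+54+146 = 362; mod 256 = 106 → 6a.
Outer hash (recomputed tag): sum = 74+117+9+92+106 = 398; mod 256 = 142 → 8e.
Recomputed tag = 8e; claimed = 8e → match.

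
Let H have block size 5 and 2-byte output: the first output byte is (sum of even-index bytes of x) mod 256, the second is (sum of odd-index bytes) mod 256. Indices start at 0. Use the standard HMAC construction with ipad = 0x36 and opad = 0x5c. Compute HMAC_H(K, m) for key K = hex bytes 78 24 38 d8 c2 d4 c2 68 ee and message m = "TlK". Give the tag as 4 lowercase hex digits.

19ac

Key hex bytes 78 24 38 d8 c2 d4 c2 68 ee is 9 bytes > B = 5, so hash it first: H(key) = 22 38, then zero-pad to 5 bytes: K' = 22 38 00 00 00.
K' ⊕ ipad = 14 0e 36 36 36.  K' ⊕ opad = 7e 64 5c 5c 5c.
Inner input = (K'⊕ipad) ∥ m = 14 0e 36 36 36 ∥ 54 6c 4b.
Inner hash: even-index sum = 236 mod 256 = 236; odd-index sum = 227 mod 256 = 227 → ec e3.
Outer input = (K'⊕opad) ∥ inner = 7e 64 5c 5c 5c ∥ ec e3.
Outer hash (tag): even-index sum = 537 mod 256 = 25; odd-index sum = 428 mod 256 = 172 → 19 ac.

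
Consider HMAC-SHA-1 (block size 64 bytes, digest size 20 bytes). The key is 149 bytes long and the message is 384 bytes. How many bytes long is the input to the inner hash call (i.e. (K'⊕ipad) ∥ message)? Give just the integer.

448

Key is 149 > 64 bytes, so it is hashed to 20 bytes then zero-padded to 64: |K'| = 64.
Inner input = (K'⊕ipad) ∥ m → 64 + 384 = 448 bytes.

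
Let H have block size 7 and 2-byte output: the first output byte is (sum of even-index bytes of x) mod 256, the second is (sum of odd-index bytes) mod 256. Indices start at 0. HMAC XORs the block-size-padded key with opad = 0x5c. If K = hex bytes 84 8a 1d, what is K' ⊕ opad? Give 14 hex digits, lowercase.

Key hex bytes 84 8a 1d is 3 bytes ≤ B = 7; zero-pad to 7 bytes: K' = 84 8a 1d 00 00 00 00.
XOR each byte with 0x5c: 84⊕5c=d8, 8a⊕5c=d6, 1d⊕5c=41, 00⊕5c=5c, 00⊕5c=5c, 00⊕5c=5c, 00⊕5c=5c.

d8d6415c5c5c5c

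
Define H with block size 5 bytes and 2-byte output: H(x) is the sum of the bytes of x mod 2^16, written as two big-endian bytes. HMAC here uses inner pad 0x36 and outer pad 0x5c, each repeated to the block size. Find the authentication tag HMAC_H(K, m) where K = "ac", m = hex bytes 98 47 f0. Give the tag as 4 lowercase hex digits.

Key "ac" = 61 63 is 2 bytes ≤ B = 5; zero-pad to 5 bytes: K' = 61 63 00 00 00.
K' ⊕ ipad = 57 55 36 36 36.  K' ⊕ opad = 3d 3f 5c 5c 5c.
Inner input = (K'⊕ipad) ∥ m = 57 55 36 36 36 ∥ 98 47 f0.
Inner hash: sum = 87+85+54+54+54+152+71+240 = 797 → 03 1d.
Outer input = (K'⊕opad) ∥ inner = 3d 3f 5c 5c 5c ∥ 03 1d.
Outer hash (tag): sum = 61+63+92+92+92+3+29 = 432 → 01 b0.

01b0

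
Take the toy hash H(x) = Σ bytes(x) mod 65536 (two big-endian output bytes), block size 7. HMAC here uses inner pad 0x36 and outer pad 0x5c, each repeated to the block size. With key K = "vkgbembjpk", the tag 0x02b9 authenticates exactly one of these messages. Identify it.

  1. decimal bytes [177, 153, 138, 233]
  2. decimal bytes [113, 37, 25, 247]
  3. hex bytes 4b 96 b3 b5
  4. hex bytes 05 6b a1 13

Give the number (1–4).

1

Key "vkgbembjpk" = 76 6b 67 62 65 6d 62 6a 70 6b is 10 bytes > B = 7, so hash it first: H(key) = 04 23, then zero-pad to 7 bytes: K' = 04 23 00 00 00 00 00.
K' ⊕ ipad = 32 15 36 36 36 36 36; K' ⊕ opad = 58 7f 5c 5c 5c 5c 5c.
m1: inner = H(32 15 36 36 36 36 36 b1 99 8a e9) = 04 12; tag = H(58 7f 5c 5c 5c 5c 5c 04 12) = 02b9 ← matches
m2: inner = H(32 15 36 36 36 36 36 71 25 19 f7) = 02 fb; tag = H(58 7f 5c 5c 5c 5c 5c 02 fb) = 03a0
m3: inner = H(32 15 36 36 36 36 36 4b 96 b3 b5) = 03 9e; tag = H(58 7f 5c 5c 5c 5c 5c 03 9e) = 0344
m4: inner = H(32 15 36 36 36 36 36 05 6b a1 13) = 02 79; tag = H(58 7f 5c 5c 5c 5c 5c 02 79) = 031e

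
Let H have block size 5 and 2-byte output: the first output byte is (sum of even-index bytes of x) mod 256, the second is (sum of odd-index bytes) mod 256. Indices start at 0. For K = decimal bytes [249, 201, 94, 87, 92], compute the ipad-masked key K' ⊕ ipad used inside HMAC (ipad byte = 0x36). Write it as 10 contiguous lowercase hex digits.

Key decimal bytes [249, 201, 94, 87, 92] = f9 c9 5e 57 5c is exactly B = 5 bytes: K' = f9 c9 5e 57 5c.
XOR each byte with 0x36: f9⊕36=cf, c9⊕36=ff, 5e⊕36=68, 57⊕36=61, 5c⊕36=6a.

cfff68616a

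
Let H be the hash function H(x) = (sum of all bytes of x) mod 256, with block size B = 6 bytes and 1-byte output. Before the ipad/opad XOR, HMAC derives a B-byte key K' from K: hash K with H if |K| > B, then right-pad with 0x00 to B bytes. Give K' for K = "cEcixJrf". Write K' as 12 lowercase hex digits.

|K| = 8 > B = 6, so first hash the key.
H(K): sum = 99+69+99+105+120+74+114+102 = 782; mod 256 = 14 → 0e.
Zero-pad H(K) = 0e to 6 bytes: K' = 0e 00 00 00 00 00.

0e0000000000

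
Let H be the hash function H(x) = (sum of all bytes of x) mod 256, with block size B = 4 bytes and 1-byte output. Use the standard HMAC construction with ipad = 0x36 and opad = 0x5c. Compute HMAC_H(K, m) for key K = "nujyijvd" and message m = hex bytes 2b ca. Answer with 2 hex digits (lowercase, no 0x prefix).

Key "nujyijvd" = 6e 75 6a 79 69 6a 76 64 is 8 bytes > B = 4, so hash it first: H(key) = 73, then zero-pad to 4 bytes: K' = 73 00 00 00.
K' ⊕ ipad = 45 36 36 36.  K' ⊕ opad = 2f 5c 5c 5c.
Inner input = (K'⊕ipad) ∥ m = 45 36 36 36 ∥ 2b ca.
Inner hash: sum = 69+54+54+54+43+202 = 476; mod 256 = 220 → dc.
Outer input = (K'⊕opad) ∥ inner = 2f 5c 5c 5c ∥ dc.
Outer hash (tag): sum = 47+92+92+92+220 = 543; mod 256 = 31 → 1f.

1f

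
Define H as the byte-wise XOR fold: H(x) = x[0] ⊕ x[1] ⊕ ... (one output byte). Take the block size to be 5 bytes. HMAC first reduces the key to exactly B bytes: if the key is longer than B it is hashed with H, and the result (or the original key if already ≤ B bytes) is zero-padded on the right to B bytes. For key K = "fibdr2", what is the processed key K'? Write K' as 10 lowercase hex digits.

4900000000

|K| = 6 > B = 5, so first hash the key.
H(K): XOR 66⊕69⊕62⊕64⊕72⊕32 = 49.
Zero-pad H(K) = 49 to 5 bytes: K' = 49 00 00 00 00.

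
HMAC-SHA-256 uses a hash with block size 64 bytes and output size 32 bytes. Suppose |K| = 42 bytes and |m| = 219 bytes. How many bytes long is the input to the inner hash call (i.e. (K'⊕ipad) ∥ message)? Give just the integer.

Key is 42 ≤ 64 bytes, zero-padded: |K'| = 64.
Inner input = (K'⊕ipad) ∥ m → 64 + 219 = 283 bytes.

283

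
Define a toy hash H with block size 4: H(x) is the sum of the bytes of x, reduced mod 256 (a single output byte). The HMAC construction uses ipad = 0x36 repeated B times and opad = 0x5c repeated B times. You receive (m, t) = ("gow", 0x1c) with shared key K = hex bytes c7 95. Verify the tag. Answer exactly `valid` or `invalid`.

Key hex bytes c7 95 is 2 bytes ≤ B = 4; zero-pad to 4 bytes: K' = c7 95 00 00.
K' ⊕ ipad = f1 a3 36 36; K' ⊕ opad = 9b c9 5c 5c.
Inner hash: sum = 241+163+54+54+103+111+119 = 845; mod 256 = 77 → 4d.
Outer hash (recomputed tag): sum = 155+201+92+92+77 = 617; mod 256 = 105 → 69.
Recomputed tag = 69; claimed = 1c → mismatch.

invalid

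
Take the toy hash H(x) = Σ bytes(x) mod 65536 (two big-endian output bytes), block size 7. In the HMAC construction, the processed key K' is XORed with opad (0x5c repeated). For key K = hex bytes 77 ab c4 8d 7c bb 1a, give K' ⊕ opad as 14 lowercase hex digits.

Key hex bytes 77 ab c4 8d 7c bb 1a is exactly B = 7 bytes: K' = 77 ab c4 8d 7c bb 1a.
XOR each byte with 0x5c: 77⊕5c=2b, ab⊕5c=f7, c4⊕5c=98, 8d⊕5c=d1, 7c⊕5c=20, bb⊕5c=e7, 1a⊕5c=46.

2bf798d120e746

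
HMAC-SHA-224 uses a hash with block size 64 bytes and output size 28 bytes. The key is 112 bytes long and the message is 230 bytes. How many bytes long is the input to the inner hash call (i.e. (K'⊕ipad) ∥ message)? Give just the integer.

Key is 112 > 64 bytes, so it is hashed to 28 bytes then zero-padded to 64: |K'| = 64.
Inner input = (K'⊕ipad) ∥ m → 64 + 230 = 294 bytes.

294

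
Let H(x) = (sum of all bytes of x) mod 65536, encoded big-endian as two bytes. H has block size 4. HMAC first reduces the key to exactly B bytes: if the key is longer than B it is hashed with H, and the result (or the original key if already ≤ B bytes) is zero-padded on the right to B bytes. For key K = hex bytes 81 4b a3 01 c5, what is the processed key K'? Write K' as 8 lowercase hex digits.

02350000

|K| = 5 > B = 4, so first hash the key.
H(K): sum = 129+75+163+1+197 = 565 → 02 35.
Zero-pad H(K) = 02 35 to 4 bytes: K' = 02 35 00 00.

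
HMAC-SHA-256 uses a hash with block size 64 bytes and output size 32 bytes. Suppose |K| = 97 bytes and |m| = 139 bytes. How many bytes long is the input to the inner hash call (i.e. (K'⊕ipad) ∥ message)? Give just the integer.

203

Key is 97 > 64 bytes, so it is hashed to 32 bytes then zero-padded to 64: |K'| = 64.
Inner input = (K'⊕ipad) ∥ m → 64 + 139 = 203 bytes.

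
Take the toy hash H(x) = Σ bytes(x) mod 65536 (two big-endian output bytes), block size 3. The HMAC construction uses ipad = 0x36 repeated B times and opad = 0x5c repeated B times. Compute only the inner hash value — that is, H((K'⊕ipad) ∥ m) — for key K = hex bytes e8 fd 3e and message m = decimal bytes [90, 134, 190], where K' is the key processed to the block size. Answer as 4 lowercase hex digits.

034f

Key hex bytes e8 fd 3e is exactly B = 3 bytes: K' = e8 fd 3e.
K' ⊕ ipad = de cb 08.
Inner input = de cb 08 ∥ 5a 86 be.
Inner hash: sum = 222+203+8+90+134+190 = 847 → 03 4f.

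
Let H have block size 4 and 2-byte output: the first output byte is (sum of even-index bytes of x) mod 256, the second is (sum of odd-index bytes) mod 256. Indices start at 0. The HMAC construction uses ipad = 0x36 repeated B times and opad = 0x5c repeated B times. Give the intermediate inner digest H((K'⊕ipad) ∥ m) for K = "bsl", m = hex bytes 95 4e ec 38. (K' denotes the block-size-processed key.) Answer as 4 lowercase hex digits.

Key "bsl" = 62 73 6c is 3 bytes ≤ B = 4; zero-pad to 4 bytes: K' = 62 73 6c 00.
K' ⊕ ipad = 54 45 5a 36.
Inner input = 54 45 5a 36 ∥ 95 4e ec 38.
Inner hash: even-index sum = 559 mod 256 = 47; odd-index sum = 257 mod 256 = 1 → 2f 01.

2f01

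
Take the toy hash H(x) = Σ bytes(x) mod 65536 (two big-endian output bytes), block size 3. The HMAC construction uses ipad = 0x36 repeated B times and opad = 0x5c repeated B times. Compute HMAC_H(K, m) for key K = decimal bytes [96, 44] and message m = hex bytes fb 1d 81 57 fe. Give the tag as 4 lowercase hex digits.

Key decimal bytes [96, 44] = 60 2c is 2 bytes ≤ B = 3; zero-pad to 3 bytes: K' = 60 2c 00.
K' ⊕ ipad = 56 1a 36.  K' ⊕ opad = 3c 70 5c.
Inner input = (K'⊕ipad) ∥ m = 56 1a 36 ∥ fb 1d 81 57 fe.
Inner hash: sum = 86+26+54+251+29+129+87+254 = 916 → 03 94.
Outer input = (K'⊕opad) ∥ inner = 3c 70 5c ∥ 03 94.
Outer hash (tag): sum = 60+112+92+3+148 = 415 → 01 9f.

019f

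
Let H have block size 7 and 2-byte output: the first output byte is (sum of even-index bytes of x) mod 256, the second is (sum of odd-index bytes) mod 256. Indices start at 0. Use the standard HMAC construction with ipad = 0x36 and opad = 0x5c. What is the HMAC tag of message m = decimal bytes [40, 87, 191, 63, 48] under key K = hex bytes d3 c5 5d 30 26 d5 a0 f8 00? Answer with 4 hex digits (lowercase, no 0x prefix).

354e

Key hex bytes d3 c5 5d 30 26 d5 a0 f8 00 is 9 bytes > B = 7, so hash it first: H(key) = f6 c2, then zero-pad to 7 bytes: K' = f6 c2 00 00 00 00 00.
K' ⊕ ipad = c0 f4 36 36 36 36 36.  K' ⊕ opad = aa 9e 5c 5c 5c 5c 5c.
Inner input = (K'⊕ipad) ∥ m = c0 f4 36 36 36 36 36 ∥ 28 57 bf 3f 30.
Inner hash: even-index sum = 504 mod 256 = 248; odd-index sum = 631 mod 256 = 119 → f8 77.
Outer input = (K'⊕opad) ∥ inner = aa 9e 5c 5c 5c 5c 5c ∥ f8 77.
Outer hash (tag): even-index sum = 565 mod 256 = 53; odd-index sum = 590 mod 256 = 78 → 35 4e.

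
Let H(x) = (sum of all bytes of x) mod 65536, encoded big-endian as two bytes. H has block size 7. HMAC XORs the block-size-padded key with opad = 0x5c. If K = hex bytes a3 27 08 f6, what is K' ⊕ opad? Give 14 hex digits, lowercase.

ff7b54aa5c5c5c

Key hex bytes a3 27 08 f6 is 4 bytes ≤ B = 7; zero-pad to 7 bytes: K' = a3 27 08 f6 00 00 00.
XOR each byte with 0x5c: a3⊕5c=ff, 27⊕5c=7b, 08⊕5c=54, f6⊕5c=aa, 00⊕5c=5c, 00⊕5c=5c, 00⊕5c=5c.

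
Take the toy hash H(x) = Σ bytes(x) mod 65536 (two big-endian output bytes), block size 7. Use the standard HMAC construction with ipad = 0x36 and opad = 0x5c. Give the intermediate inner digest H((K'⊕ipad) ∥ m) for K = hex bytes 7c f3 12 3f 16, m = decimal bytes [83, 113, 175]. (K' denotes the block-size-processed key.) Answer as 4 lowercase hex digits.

033b

Key hex bytes 7c f3 12 3f 16 is 5 bytes ≤ B = 7; zero-pad to 7 bytes: K' = 7c f3 12 3f 16 00 00.
K' ⊕ ipad = 4a c5 24 09 20 36 36.
Inner input = 4a c5 24 09 20 36 36 ∥ 53 71 af.
Inner hash: sum = 74+197+36+9+32+54+54+83+113+175 = 827 → 03 3b.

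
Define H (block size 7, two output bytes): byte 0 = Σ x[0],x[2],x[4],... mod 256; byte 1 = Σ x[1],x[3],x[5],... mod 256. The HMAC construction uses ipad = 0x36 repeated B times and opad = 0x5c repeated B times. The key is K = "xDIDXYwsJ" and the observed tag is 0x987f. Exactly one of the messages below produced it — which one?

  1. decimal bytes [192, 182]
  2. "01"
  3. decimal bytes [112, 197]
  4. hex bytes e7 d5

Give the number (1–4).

2

Key "xDIDXYwsJ" = 78 44 49 44 58 59 77 73 4a is 9 bytes > B = 7, so hash it first: H(key) = da 54, then zero-pad to 7 bytes: K' = da 54 00 00 00 00 00.
K' ⊕ ipad = ec 62 36 36 36 36 36; K' ⊕ opad = 86 08 5c 5c 5c 5c 5c.
m1: inner = H(ec 62 36 36 36 36 36 c0 b6) = 44 8e; tag = H(86 08 5c 5c 5c 5c 5c 44 8e) = 2804
m2: inner = H(ec 62 36 36 36 36 36 30 31) = bf fe; tag = H(86 08 5c 5c 5c 5c 5c bf fe) = 987f ← matches
m3: inner = H(ec 62 36 36 36 36 36 70 c5) = 53 3e; tag = H(86 08 5c 5c 5c 5c 5c 53 3e) = d813
m4: inner = H(ec 62 36 36 36 36 36 e7 d5) = 63 b5; tag = H(86 08 5c 5c 5c 5c 5c 63 b5) = 4f23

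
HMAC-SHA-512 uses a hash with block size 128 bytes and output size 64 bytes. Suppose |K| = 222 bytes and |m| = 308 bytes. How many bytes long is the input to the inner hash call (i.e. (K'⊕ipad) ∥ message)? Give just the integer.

Key is 222 > 128 bytes, so it is hashed to 64 bytes then zero-padded to 128: |K'| = 128.
Inner input = (K'⊕ipad) ∥ m → 128 + 308 = 436 bytes.

436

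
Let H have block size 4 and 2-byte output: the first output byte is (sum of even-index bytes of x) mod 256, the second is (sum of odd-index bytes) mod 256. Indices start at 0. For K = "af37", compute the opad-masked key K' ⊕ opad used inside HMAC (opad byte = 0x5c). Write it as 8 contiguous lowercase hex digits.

Key "af37" = 61 66 33 37 is exactly B = 4 bytes: K' = 61 66 33 37.
XOR each byte with 0x5c: 61⊕5c=3d, 66⊕5c=3a, 33⊕5c=6f, 37⊕5c=6b.

3d3a6f6b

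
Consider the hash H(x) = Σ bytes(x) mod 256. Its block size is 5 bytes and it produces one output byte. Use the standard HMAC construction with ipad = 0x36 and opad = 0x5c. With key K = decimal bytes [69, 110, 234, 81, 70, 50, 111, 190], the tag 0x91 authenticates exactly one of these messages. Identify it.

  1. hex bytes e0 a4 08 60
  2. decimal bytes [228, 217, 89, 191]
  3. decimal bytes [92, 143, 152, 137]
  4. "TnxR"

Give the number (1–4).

Key decimal bytes [69, 110, 234, 81, 70, 50, 111, 190] = 45 6e ea 51 46 32 6f be is 8 bytes > B = 5, so hash it first: H(key) = 93, then zero-pad to 5 bytes: K' = 93 00 00 00 00.
K' ⊕ ipad = a5 36 36 36 36; K' ⊕ opad = cf 5c 5c 5c 5c.
m1: inner = H(a5 36 36 36 36 e0 a4 08 60) = 69; tag = H(cf 5c 5c 5c 5c 69) = a8
m2: inner = H(a5 36 36 36 36 e4 d9 59 bf) = 52; tag = H(cf 5c 5c 5c 5c 52) = 91 ← matches
m3: inner = H(a5 36 36 36 36 5c 8f 98 89) = 89; tag = H(cf 5c 5c 5c 5c 89) = c8
m4: inner = H(a5 36 36 36 36 54 6e 78 52) = 09; tag = H(cf 5c 5c 5c 5c 09) = 48

2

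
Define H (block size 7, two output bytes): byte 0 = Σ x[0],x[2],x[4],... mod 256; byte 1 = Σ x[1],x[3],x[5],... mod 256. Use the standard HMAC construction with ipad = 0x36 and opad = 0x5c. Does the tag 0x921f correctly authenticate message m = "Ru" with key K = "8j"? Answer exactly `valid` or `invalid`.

Key "8j" = 38 6a is 2 bytes ≤ B = 7; zero-pad to 7 bytes: K' = 38 6a 00 00 00 00 00.
K' ⊕ ipad = 0e 5c 36 36 36 36 36; K' ⊕ opad = 64 36 5c 5c 5c 5c 5c.
Inner hash: even-index sum = 293 mod 256 = 37; odd-index sum = 282 mod 256 = 26 → 25 1a.
Outer hash (recomputed tag): even-index sum = 402 mod 256 = 146; odd-index sum = 275 mod 256 = 19 → 92 13.
Recomputed tag = 9213; claimed = 921f → mismatch.

invalid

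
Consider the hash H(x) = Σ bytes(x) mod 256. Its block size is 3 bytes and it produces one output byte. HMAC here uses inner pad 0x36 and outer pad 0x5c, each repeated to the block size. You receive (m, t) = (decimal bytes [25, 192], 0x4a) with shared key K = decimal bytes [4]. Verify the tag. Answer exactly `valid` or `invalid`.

Key decimal bytes [4] = 04 is 1 byte ≤ B = 3; zero-pad to 3 bytes: K' = 04 00 00.
K' ⊕ ipad = 32 36 36; K' ⊕ opad = 58 5c 5c.
Inner hash: sum = 50+54+54+25+192 = 375; mod 256 = 119 → 77.
Outer hash (recomputed tag): sum = 88+92+92+119 = 391; mod 256 = 135 → 87.
Recomputed tag = 87; claimed = 4a → mismatch.

invalid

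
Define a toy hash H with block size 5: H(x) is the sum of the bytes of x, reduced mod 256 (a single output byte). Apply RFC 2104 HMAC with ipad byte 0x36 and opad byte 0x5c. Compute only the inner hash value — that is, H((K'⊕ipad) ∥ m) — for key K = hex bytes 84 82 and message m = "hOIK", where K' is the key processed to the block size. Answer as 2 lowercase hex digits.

Key hex bytes 84 82 is 2 bytes ≤ B = 5; zero-pad to 5 bytes: K' = 84 82 00 00 00.
K' ⊕ ipad = b2 b4 36 36 36.
Inner input = b2 b4 36 36 36 ∥ 68 4f 49 4b.
Inner hash: sum = 178+180+54+54+54+104+79+73+75 = 851; mod 256 = 83 → 53.

53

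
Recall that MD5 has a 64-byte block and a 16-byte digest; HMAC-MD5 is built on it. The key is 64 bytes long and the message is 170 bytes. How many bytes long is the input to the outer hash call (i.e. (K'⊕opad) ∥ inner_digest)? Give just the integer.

80

Key is 64 ≤ 64 bytes, zero-padded: |K'| = 64.
Outer input = (K'⊕opad) ∥ H(inner) → 64 + 16 = 80 bytes.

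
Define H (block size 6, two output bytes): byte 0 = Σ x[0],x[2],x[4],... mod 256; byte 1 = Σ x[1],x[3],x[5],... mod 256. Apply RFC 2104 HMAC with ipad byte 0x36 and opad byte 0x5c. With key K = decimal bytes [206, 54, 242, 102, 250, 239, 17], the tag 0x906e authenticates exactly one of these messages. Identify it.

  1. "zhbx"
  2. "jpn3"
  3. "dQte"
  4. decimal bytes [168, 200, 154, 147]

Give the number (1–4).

Key decimal bytes [206, 54, 242, 102, 250, 239, 17] = ce 36 f2 66 fa ef 11 is 7 bytes > B = 6, so hash it first: H(key) = cb 8b, then zero-pad to 6 bytes: K' = cb 8b 00 00 00 00.
K' ⊕ ipad = fd bd 36 36 36 36; K' ⊕ opad = 97 d7 5c 5c 5c 5c.
m1: inner = H(fd bd 36 36 36 36 7a 68 62 78) = 45 09; tag = H(97 d7 5c 5c 5c 5c 45 09) = 9498
m2: inner = H(fd bd 36 36 36 36 6a 70 6e 33) = 41 cc; tag = H(97 d7 5c 5c 5c 5c 41 cc) = 905b
m3: inner = H(fd bd 36 36 36 36 64 51 74 65) = 41 df; tag = H(97 d7 5c 5c 5c 5c 41 df) = 906e ← matches
m4: inner = H(fd bd 36 36 36 36 a8 c8 9a 93) = ab 84; tag = H(97 d7 5c 5c 5c 5c ab 84) = fa13

3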